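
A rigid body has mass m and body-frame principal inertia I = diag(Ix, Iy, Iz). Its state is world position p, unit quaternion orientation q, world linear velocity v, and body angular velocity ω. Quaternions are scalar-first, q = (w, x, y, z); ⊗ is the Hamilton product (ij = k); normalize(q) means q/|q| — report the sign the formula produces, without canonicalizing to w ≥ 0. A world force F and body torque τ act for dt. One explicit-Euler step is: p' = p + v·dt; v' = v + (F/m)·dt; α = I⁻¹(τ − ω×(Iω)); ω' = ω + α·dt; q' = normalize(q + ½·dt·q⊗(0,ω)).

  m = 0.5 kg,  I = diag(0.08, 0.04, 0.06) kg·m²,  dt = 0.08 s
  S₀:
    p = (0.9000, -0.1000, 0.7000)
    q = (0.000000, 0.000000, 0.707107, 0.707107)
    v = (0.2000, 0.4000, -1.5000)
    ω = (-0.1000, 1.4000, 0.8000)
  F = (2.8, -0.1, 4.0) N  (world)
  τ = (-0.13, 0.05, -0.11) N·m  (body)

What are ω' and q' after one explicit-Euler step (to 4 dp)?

ω' = (-0.2524, 1.5032, 0.6459)
q' = (-0.0621, -0.0169, 0.7028, 0.7085)

(τ − ω×Iω)/I = (-1.9050, 1.2900, -1.9267)
ω + α·dt = (-0.2524, 1.5032, 0.6459)
q⊗(0,ω) = (-1.5556354, -0.4242642, -0.0707107, 0.0707107)
q' = normalize(q + ½dt·q⊗(0,ω)) = (-0.0621, -0.0169, 0.7028, 0.7085)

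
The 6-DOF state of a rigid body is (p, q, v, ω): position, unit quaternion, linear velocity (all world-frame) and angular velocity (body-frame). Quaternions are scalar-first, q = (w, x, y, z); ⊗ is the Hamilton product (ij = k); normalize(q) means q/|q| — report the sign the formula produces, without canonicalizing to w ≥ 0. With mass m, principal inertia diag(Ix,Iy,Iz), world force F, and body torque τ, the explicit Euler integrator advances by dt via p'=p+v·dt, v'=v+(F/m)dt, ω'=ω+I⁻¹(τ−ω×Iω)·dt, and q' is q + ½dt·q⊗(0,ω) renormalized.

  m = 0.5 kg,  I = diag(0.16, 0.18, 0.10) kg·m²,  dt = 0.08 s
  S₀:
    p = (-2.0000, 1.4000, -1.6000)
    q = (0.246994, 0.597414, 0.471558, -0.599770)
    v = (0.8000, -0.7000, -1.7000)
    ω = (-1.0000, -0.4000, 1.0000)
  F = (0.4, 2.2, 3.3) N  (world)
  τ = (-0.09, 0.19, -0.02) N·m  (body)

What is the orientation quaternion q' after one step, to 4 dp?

q' = (0.3019, 0.5958, 0.4669, -0.5796)

2q̇ = q⊗(0,ω) = (1.3858072, -0.0153440, -0.0964416, 0.4795864)
q' = normalize(q + ½dt·q⊗(0,ω)) = (0.3019, 0.5958, 0.4669, -0.5796)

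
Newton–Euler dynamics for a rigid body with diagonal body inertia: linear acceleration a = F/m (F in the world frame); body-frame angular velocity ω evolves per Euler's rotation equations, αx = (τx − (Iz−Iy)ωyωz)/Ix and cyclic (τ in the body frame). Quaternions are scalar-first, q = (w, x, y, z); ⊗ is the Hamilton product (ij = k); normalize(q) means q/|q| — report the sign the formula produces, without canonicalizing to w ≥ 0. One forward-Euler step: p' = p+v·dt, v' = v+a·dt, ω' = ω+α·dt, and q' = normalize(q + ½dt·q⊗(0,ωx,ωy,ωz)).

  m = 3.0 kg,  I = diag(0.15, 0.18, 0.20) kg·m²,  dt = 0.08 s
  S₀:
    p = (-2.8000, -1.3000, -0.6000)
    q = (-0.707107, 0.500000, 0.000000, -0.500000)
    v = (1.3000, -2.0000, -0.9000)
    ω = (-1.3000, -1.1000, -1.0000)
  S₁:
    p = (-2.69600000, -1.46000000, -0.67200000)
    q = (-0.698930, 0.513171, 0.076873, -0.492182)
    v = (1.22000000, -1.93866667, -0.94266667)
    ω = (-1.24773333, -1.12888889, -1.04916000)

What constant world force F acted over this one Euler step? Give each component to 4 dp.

Δv = v₁−v₀ = (-0.08000000, 0.06133333, -0.04266667)
m·(v₁−v₀)/dt = (-3.0000, 2.3000, -1.6000)

F = (-3.0000, 2.3000, -1.6000)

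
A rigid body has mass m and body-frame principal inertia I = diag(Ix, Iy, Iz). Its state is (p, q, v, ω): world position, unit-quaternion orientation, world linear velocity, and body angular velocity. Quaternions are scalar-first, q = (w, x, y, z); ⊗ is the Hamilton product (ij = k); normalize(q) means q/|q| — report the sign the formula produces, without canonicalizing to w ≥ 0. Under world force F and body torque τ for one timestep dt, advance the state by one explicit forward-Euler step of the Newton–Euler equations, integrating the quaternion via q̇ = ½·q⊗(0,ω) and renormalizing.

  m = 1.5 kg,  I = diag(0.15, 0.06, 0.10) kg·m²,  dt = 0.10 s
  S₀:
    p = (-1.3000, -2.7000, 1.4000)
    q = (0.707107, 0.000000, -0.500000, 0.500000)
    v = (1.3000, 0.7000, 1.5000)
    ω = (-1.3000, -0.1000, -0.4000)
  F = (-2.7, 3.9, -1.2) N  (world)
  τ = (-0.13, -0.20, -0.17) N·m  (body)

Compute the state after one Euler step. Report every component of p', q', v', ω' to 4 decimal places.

gyro term ω×Iω = (0.0016, 0.0260, -0.0117)
α = I⁻¹(τ − ω×Iω) = (-0.8773, -3.7667, -1.5830)
new body rate ω' = (-1.3877, -0.4767, -0.5583)
2q̇ = q⊗(0,ω) = (0.1500000, -0.6692391, -0.7207107, -0.9328428)
q' = normalize(q + ½dt·q⊗(0,ω)) = (0.7130, -0.0334, -0.5348, 0.4523)
new position p' = (-1.1700, -2.6300, 1.5500)
new velocity v' = (1.1200, 0.9600, 1.4200)

p' = (-1.1700, -2.6300, 1.5500)
q' = (0.7130, -0.0334, -0.5348, 0.4523)
v' = (1.1200, 0.9600, 1.4200)
ω' = (-1.3877, -0.4767, -0.5583)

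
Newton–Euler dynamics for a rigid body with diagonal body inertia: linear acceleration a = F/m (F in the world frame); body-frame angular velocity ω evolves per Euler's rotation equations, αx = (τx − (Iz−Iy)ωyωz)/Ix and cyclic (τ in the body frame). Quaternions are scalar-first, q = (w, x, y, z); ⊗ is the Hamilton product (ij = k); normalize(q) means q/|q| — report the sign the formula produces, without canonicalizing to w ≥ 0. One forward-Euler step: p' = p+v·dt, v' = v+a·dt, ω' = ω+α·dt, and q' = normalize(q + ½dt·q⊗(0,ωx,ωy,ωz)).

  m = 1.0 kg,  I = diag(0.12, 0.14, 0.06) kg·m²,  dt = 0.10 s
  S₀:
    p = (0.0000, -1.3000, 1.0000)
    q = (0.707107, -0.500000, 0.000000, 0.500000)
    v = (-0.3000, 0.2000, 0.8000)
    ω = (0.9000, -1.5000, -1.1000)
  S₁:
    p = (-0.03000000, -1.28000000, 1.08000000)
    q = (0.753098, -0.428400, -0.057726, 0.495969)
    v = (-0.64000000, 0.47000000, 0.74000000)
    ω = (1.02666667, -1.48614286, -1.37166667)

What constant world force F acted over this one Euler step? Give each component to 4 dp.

Δv = v₁−v₀ = (-0.34000000, 0.27000000, -0.06000000)
applied force F = (-3.4000, 2.7000, -0.6000)

F = (-3.4000, 2.7000, -0.6000)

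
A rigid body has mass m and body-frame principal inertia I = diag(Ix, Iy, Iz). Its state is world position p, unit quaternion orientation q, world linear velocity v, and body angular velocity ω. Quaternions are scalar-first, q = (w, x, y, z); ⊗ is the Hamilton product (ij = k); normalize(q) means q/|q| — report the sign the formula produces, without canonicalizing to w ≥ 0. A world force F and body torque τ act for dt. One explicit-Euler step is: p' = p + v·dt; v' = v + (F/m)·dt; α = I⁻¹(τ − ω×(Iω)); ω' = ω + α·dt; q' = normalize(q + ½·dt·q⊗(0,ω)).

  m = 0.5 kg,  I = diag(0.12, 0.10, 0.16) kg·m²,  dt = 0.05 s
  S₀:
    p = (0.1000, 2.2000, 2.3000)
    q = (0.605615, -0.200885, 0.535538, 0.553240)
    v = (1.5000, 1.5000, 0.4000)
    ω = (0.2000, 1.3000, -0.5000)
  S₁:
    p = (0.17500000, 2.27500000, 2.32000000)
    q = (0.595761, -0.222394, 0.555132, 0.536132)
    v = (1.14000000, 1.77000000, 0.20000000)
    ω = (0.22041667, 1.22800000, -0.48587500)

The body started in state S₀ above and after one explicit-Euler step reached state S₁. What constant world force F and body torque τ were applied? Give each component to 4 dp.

Δv = v₁−v₀ = (-0.36000000, 0.27000000, -0.20000000)
applied force F = (-3.6000, 2.7000, -2.0000)
ω₁ − ω₀ = (0.02041667, -0.07200000, 0.01412500)
precession coupling = (-0.0390, 0.0040, -0.0052)
τ = I·(Δω/dt) + ω₀×(Iω₀) = (0.0100, -0.1400, 0.0400)

F = (-3.6000, 2.7000, -2.0000)
τ = (0.0100, -0.1400, 0.0400)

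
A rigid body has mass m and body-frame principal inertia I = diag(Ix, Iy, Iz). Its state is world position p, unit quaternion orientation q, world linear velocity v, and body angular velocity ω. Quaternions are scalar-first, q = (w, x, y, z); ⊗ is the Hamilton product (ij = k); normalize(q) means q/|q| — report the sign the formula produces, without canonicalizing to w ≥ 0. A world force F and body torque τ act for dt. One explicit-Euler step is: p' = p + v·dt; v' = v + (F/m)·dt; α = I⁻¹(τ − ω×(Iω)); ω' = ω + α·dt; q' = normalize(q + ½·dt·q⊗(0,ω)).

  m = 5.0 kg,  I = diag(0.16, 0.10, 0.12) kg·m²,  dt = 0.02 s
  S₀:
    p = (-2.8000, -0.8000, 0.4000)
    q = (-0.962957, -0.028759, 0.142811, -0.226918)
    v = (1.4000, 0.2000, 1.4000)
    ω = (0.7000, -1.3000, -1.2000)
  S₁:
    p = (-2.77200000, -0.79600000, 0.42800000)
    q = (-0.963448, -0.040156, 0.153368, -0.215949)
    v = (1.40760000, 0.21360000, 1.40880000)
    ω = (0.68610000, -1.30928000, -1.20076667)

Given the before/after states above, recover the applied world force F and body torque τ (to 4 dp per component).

rate change Δω = (-0.01390000, -0.00928000, -0.00076667)
precession coupling = (0.0312, -0.0336, 0.0546)
τ = I·(Δω/dt) + ω₀×(Iω₀) = (-0.0800, -0.0800, 0.0500)
Δv = v₁−v₀ = (0.00760000, 0.01360000, 0.00880000)
m·(v₁−v₀)/dt = (1.9000, 3.4000, 2.2000)

F = (1.9000, 3.4000, 2.2000)
τ = (-0.0800, -0.0800, 0.0500)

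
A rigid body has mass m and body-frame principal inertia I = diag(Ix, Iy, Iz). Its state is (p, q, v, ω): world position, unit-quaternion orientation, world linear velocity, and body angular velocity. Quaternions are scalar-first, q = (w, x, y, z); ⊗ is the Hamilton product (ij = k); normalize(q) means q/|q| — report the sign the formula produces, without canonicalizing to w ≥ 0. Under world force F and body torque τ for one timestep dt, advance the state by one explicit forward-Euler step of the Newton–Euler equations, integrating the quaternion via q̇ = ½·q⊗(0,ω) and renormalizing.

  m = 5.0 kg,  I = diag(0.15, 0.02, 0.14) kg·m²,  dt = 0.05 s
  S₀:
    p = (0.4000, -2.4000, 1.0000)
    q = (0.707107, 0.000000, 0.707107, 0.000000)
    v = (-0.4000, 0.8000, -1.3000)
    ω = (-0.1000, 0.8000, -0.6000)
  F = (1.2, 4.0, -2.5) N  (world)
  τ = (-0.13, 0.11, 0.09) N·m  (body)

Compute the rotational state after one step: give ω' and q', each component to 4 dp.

precession coupling ω×(Iω) = (-0.0576, 0.0006, 0.0104)
α = I⁻¹(τ − ω×Iω) = (-0.4827, 5.4700, 0.5686)
ω' = ω + α·dt = (-0.1241, 1.0735, -0.5716)
Hamilton product q⊗(0,ω) = (-0.5656856, -0.4949749, 0.5656856, -0.3535535)
q' = normalize(q + ½dt·q⊗(0,ω)) = (0.6927, -0.0124, 0.7210, -0.0088)

ω' = (-0.1241, 1.0735, -0.5716)
q' = (0.6927, -0.0124, 0.7210, -0.0088)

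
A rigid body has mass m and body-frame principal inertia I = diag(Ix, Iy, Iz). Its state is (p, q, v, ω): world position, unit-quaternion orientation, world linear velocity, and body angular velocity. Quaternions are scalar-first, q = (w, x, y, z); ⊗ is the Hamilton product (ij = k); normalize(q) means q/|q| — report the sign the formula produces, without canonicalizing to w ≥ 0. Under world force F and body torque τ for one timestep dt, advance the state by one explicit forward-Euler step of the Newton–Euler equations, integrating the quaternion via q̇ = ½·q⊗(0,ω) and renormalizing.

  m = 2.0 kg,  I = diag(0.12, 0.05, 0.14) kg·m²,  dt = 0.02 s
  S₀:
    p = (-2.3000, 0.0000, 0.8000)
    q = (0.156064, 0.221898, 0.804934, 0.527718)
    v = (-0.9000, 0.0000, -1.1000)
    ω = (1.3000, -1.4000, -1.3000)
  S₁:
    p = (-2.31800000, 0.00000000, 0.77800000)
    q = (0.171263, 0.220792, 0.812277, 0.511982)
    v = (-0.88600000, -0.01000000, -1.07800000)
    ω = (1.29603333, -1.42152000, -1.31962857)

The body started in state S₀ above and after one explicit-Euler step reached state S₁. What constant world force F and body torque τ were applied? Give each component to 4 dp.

F = (1.4000, -1.0000, 2.2000)
τ = (0.1400, -0.0200, -0.0100)

ω₁ − ω₀ = (-0.00396667, -0.02152000, -0.01962857)
precession coupling = (0.1638, 0.0338, 0.1274)
τ = I·(Δω/dt) + ω₀×(Iω₀) = (0.1400, -0.0200, -0.0100)
v₁ − v₀ = (0.01400000, -0.01000000, 0.02200000)
m·(v₁−v₀)/dt = (1.4000, -1.0000, 2.2000)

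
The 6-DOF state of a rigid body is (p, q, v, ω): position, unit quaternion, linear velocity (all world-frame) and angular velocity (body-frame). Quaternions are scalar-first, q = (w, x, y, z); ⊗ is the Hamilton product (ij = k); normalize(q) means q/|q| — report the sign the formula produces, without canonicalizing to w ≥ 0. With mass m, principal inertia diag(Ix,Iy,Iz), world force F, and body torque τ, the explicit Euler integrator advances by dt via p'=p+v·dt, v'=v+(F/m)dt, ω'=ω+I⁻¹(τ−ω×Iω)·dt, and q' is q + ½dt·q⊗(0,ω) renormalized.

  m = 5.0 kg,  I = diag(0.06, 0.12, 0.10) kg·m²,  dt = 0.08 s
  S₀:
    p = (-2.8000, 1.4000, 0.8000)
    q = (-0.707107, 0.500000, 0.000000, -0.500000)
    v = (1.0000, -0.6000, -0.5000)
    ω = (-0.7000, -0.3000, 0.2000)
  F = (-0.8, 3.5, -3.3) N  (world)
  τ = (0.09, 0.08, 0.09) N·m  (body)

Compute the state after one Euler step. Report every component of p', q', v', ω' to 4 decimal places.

α = I⁻¹(τ − ω×Iω) = (1.4800, 0.6200, 0.7740)
new body rate ω' = (-0.5816, -0.2504, 0.2619)
q⊗(0,ω) = (0.4500000, 0.3449749, 0.4621321, -0.2914214)
updated quaternion q' = (-0.6888, 0.5135, 0.0185, -0.5114)
a = F/m = (-0.1600, 0.7000, -0.6600)
new position p' = (-2.7200, 1.3520, 0.7600)
new velocity v' = (0.9872, -0.5440, -0.5528)

p' = (-2.7200, 1.3520, 0.7600)
q' = (-0.6888, 0.5135, 0.0185, -0.5114)
v' = (0.9872, -0.5440, -0.5528)
ω' = (-0.5816, -0.2504, 0.2619)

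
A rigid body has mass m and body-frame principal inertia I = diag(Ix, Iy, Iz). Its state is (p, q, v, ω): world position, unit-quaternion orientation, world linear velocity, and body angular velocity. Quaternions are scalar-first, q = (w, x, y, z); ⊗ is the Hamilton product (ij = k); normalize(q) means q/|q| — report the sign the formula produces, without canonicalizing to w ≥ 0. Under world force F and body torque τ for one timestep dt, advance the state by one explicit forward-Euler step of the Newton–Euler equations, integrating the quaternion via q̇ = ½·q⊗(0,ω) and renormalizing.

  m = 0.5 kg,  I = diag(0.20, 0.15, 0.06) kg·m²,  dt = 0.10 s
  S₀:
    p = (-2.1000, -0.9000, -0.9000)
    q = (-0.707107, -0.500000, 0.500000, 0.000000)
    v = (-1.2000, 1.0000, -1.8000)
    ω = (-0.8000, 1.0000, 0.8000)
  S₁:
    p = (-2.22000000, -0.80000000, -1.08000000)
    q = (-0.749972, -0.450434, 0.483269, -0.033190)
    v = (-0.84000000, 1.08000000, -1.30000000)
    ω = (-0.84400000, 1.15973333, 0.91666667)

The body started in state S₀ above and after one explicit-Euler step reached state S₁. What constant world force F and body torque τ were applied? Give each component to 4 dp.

F = (1.8000, 0.4000, 2.5000)
τ = (-0.1600, 0.1500, 0.1100)

Δv = v₁−v₀ = (0.36000000, 0.08000000, 0.50000000)
F = m·Δv/dt = (1.8000, 0.4000, 2.5000)
Δω = ω₁−ω₀ = (-0.04400000, 0.15973333, 0.11666667)
τ = I·(Δω/dt) + ω₀×(Iω₀) = (-0.1600, 0.1500, 0.1100)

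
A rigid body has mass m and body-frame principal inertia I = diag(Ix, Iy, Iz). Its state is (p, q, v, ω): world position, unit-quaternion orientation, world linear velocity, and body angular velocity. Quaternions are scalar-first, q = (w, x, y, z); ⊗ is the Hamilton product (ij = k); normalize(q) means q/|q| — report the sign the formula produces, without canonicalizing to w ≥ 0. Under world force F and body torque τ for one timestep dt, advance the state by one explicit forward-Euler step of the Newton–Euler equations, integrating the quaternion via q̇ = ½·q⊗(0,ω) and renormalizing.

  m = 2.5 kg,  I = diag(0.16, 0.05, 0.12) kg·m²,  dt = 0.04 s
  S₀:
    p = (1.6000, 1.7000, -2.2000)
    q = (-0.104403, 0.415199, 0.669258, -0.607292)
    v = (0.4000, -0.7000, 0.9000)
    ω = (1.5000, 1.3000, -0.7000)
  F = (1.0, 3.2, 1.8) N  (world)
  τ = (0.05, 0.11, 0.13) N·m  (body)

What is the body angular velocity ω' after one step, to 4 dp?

gyro term ω×Iω = (-0.0637, -0.0420, -0.2145)
(τ − ω×Iω)/I = (0.7106, 3.0400, 2.8708)
ω' = ω + α·dt = (1.5284, 1.4216, -0.5852)

ω' = (1.5284, 1.4216, -0.5852)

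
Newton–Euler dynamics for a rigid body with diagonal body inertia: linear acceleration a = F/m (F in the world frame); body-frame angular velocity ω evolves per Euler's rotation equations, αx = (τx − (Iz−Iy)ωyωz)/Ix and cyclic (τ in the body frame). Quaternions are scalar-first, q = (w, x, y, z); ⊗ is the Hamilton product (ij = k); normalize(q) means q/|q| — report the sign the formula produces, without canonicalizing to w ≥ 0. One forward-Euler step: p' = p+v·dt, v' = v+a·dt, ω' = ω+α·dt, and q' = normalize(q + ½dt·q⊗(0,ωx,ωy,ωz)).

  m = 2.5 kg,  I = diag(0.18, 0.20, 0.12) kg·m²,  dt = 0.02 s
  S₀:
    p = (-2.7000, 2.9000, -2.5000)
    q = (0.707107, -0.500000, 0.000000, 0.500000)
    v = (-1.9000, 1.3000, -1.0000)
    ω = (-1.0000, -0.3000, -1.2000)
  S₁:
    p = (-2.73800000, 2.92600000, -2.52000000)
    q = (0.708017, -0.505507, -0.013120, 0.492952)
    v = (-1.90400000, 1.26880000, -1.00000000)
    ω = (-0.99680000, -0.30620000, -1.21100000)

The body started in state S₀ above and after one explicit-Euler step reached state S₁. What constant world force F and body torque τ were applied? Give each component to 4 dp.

v₁ − v₀ = (-0.00400000, -0.03120000, 0.00000000)
m·(v₁−v₀)/dt = (-0.5000, -3.9000, 0.0000)
rate change Δω = (0.00320000, -0.00620000, -0.01100000)
precession coupling = (-0.0288, 0.0720, 0.0060)
τ = I·(Δω/dt) + ω₀×(Iω₀) = (0.0000, 0.0100, -0.0600)

F = (-0.5000, -3.9000, 0.0000)
τ = (0.0000, 0.0100, -0.0600)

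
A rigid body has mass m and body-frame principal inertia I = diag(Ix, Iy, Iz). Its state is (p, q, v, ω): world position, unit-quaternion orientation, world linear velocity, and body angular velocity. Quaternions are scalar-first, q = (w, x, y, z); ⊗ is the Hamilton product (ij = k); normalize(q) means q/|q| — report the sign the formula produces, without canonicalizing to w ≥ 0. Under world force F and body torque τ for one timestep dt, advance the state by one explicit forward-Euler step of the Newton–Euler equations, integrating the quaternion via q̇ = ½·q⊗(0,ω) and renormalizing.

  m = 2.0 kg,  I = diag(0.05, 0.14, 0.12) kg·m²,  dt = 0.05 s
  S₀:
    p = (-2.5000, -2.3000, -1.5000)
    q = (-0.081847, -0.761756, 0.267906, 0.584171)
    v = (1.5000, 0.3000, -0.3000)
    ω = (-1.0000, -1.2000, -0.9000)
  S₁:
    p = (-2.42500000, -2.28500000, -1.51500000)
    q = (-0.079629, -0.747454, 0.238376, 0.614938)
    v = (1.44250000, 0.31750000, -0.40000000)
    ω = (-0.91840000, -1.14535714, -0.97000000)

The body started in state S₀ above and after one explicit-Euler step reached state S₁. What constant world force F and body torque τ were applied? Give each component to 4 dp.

ω₁ − ω₀ = (0.08160000, 0.05464286, -0.07000000)
precession coupling = (-0.0216, -0.0630, 0.1080)
τ = I·(Δω/dt) + ω₀×(Iω₀) = (0.0600, 0.0900, -0.0600)
v₁ − v₀ = (-0.05750000, 0.01750000, -0.10000000)
F = m·Δv/dt = (-2.3000, 0.7000, -4.0000)

F = (-2.3000, 0.7000, -4.0000)
τ = (0.0600, 0.0900, -0.0600)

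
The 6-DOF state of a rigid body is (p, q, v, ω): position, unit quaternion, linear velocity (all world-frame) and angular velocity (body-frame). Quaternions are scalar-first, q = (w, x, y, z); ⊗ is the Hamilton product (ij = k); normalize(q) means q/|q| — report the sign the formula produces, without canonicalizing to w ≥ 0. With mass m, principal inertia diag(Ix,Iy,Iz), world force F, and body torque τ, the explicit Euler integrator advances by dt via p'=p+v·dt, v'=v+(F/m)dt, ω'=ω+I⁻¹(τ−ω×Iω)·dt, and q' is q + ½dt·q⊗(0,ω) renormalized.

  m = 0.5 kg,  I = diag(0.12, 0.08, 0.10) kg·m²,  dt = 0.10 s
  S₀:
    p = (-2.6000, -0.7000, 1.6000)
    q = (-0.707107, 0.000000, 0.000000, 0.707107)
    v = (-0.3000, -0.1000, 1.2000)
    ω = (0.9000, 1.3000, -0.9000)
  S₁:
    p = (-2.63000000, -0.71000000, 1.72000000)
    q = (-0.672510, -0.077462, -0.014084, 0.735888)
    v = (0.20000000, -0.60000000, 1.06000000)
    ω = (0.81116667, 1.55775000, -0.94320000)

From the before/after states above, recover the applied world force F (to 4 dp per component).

F = (2.5000, -2.5000, -0.7000)

Δv = v₁−v₀ = (0.50000000, -0.50000000, -0.14000000)
F = m·Δv/dt = (2.5000, -2.5000, -0.7000)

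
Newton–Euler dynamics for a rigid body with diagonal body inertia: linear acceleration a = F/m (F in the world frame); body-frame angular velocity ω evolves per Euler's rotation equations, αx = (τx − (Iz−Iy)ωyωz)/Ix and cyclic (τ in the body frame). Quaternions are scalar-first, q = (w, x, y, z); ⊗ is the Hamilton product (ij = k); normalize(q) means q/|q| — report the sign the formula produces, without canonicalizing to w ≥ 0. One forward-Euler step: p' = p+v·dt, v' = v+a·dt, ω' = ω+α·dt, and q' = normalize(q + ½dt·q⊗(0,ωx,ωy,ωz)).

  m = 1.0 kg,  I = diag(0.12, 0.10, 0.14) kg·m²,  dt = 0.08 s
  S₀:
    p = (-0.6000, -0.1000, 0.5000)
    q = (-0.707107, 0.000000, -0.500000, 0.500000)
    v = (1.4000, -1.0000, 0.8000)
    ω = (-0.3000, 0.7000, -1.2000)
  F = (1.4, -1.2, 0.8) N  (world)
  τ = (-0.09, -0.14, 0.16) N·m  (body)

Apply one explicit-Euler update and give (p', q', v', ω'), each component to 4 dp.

angular accel α = (-0.4700, -1.3280, 1.1129)
ω + α·dt = (-0.3376, 0.5938, -1.1110)
Hamilton product q⊗(0,ω) = (0.9500000, 0.4621321, -0.6449749, 0.6985284)
updated quaternion q' = (-0.6680, 0.0185, -0.5250, 0.5271)
linear accel F/m = (1.4000, -1.2000, 0.8000)
new position p' = (-0.4880, -0.1800, 0.5640)
v' = v + a·dt = (1.5120, -1.0960, 0.8640)

p' = (-0.4880, -0.1800, 0.5640)
q' = (-0.6680, 0.0185, -0.5250, 0.5271)
v' = (1.5120, -1.0960, 0.8640)
ω' = (-0.3376, 0.5938, -1.1110)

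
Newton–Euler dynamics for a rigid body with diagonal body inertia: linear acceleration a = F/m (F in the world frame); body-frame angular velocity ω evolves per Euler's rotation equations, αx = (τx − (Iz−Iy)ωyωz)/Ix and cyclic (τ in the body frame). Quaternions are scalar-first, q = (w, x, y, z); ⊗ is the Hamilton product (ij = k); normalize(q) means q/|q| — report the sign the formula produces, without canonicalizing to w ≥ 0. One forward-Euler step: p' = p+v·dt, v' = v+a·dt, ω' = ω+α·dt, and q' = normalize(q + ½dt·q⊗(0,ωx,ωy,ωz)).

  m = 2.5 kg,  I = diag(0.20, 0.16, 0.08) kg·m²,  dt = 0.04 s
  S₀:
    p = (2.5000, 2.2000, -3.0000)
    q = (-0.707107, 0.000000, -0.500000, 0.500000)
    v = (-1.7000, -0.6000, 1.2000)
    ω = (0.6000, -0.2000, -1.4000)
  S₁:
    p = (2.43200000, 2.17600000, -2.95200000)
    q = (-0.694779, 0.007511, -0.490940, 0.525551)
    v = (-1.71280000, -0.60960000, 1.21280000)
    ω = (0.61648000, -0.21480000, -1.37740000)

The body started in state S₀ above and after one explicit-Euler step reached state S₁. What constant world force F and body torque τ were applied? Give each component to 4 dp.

F = (-0.8000, -0.6000, 0.8000)
τ = (0.0600, -0.1600, 0.0500)

Δω = ω₁−ω₀ = (0.01648000, -0.01480000, 0.02260000)
ω₀×(Iω₀) = (-0.0224, -0.1008, 0.0048)
τ = I·(Δω/dt) + ω₀×(Iω₀) = (0.0600, -0.1600, 0.0500)
v₁ − v₀ = (-0.01280000, -0.00960000, 0.01280000)
F = m·Δv/dt = (-0.8000, -0.6000, 0.8000)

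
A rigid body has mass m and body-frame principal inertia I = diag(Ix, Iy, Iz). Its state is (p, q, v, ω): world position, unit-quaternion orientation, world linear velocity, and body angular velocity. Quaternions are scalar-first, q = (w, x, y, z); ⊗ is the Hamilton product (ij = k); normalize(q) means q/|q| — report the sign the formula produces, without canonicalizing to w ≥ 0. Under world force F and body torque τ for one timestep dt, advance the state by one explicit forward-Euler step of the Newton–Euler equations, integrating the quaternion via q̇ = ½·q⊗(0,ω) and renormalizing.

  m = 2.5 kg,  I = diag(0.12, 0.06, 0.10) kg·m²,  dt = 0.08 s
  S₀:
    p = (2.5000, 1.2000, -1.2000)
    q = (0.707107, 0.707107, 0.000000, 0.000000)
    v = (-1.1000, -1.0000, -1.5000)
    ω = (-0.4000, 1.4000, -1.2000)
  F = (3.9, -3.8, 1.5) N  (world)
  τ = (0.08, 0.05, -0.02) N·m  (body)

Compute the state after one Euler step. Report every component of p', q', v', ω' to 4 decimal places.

p + v·dt = (2.4120, 1.1200, -1.3200)
new velocity v' = (-0.9752, -1.1216, -1.4520)
ω×(Iω) gyroscopic = (-0.0672, 0.0096, 0.0336)
(τ − ω×Iω)/I = (1.2267, 0.6733, -0.5360)
ω' = ω + α·dt = (-0.3019, 1.4539, -1.2429)
q⊗(0,ω) = (0.2828428, -0.2828428, 1.8384782, 0.1414214)
q + ½dt·q⊗(0,ω), renormalized = (0.7164, 0.6938, 0.0733, 0.0056)

p' = (2.4120, 1.1200, -1.3200)
q' = (0.7164, 0.6938, 0.0733, 0.0056)
v' = (-0.9752, -1.1216, -1.4520)
ω' = (-0.3019, 1.4539, -1.2429)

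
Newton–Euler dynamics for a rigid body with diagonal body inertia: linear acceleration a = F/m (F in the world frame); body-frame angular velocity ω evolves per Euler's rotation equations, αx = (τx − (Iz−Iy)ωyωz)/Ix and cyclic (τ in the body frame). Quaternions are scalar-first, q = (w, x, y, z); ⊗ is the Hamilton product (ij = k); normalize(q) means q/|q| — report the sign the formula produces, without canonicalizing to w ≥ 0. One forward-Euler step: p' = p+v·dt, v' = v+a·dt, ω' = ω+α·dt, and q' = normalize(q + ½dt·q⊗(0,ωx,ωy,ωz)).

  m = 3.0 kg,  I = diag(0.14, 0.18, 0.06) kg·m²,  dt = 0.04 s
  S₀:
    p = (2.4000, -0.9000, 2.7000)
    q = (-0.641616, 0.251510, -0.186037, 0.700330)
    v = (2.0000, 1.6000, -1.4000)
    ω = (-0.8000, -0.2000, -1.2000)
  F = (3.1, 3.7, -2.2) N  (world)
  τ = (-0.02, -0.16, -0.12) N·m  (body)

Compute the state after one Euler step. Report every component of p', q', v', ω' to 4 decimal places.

p' = (2.4800, -0.8360, 2.6440)
q' = (-0.6213, 0.2689, -0.1886, 0.7114)
v' = (2.0413, 1.6493, -1.4293)
ω' = (-0.7975, -0.2526, -1.2843)

new position p' = (2.4800, -0.8360, 2.6440)
new velocity v' = (2.0413, 1.6493, -1.4293)
gyro term ω×Iω = (-0.0288, 0.0768, 0.0064)
angular accel α = (0.0629, -1.3156, -2.1067)
ω' = ω + α·dt = (-0.7975, -0.2526, -1.2843)
2q̇ = q⊗(0,ω) = (1.0043966, 0.8766032, -0.1301288, 0.5708076)
q + ½dt·q⊗(0,ω), renormalized = (-0.6213, 0.2689, -0.1886, 0.7114)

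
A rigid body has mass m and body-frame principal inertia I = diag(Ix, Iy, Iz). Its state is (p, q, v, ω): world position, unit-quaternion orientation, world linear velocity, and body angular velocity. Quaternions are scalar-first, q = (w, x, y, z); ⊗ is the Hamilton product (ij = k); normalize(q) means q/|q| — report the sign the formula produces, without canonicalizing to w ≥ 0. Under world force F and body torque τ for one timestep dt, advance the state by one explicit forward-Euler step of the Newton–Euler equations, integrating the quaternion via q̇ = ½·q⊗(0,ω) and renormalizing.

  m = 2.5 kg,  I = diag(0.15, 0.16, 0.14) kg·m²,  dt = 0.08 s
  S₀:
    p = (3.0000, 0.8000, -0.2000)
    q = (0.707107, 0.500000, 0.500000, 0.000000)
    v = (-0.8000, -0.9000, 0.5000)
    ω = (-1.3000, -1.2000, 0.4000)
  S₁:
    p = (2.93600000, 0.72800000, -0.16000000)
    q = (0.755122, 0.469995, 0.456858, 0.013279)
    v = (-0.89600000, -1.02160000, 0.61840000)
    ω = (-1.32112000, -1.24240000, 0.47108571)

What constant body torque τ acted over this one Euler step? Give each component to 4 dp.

ω₁ − ω₀ = (-0.02112000, -0.04240000, 0.07108571)
applied torque τ = (-0.0300, -0.0900, 0.1400)

τ = (-0.0300, -0.0900, 0.1400)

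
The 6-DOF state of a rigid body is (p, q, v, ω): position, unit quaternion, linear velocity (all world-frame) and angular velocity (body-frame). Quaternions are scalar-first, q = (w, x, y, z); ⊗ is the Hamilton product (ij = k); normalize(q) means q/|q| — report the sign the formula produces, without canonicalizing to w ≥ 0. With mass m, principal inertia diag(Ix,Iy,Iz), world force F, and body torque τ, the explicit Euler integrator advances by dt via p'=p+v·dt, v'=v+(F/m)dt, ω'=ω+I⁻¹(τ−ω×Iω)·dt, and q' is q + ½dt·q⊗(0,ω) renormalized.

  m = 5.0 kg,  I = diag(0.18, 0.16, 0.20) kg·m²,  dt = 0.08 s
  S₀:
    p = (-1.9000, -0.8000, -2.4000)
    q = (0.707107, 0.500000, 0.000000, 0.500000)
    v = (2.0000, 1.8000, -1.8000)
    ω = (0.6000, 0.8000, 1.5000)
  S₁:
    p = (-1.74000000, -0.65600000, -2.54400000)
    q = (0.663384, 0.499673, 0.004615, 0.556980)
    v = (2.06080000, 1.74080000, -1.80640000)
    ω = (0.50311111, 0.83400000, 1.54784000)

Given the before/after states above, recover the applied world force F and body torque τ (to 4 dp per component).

F = (3.8000, -3.7000, -0.4000)
τ = (-0.1700, 0.0500, 0.1100)

rate change Δω = (-0.09688889, 0.03400000, 0.04784000)
gyro term ω₀×Iω₀ = (0.0480, -0.0180, -0.0096)
applied torque τ = (-0.1700, 0.0500, 0.1100)
velocity change Δv = (0.06080000, -0.05920000, -0.00640000)
F = m·Δv/dt = (3.8000, -3.7000, -0.4000)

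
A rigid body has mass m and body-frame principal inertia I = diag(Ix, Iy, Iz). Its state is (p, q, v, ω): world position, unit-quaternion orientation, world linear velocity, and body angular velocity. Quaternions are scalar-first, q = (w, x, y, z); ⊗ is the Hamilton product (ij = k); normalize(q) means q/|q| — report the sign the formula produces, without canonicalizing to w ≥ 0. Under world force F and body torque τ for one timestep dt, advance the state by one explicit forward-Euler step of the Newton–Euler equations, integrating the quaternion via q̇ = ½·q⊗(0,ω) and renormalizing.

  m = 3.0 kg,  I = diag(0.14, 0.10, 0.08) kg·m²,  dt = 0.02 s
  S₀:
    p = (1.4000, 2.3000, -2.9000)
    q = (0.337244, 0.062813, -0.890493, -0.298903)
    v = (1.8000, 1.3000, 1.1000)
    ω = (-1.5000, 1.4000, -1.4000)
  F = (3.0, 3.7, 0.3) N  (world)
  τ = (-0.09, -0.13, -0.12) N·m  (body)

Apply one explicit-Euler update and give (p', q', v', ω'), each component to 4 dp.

gyro term ω×Iω = (0.0392, 0.1260, 0.0840)
angular accel α = (-0.9229, -2.5600, -2.5500)
ω' = ω + α·dt = (-1.5185, 1.3488, -1.4510)
2q̇ = q⊗(0,ω) = (0.9224455, 1.1592884, 1.0084343, -1.7199429)
q + ½dt·q⊗(0,ω), renormalized = (0.3464, 0.0744, -0.8801, -0.3160)
p + v·dt = (1.4360, 2.3260, -2.8780)
new velocity v' = (1.8200, 1.3247, 1.1020)

p' = (1.4360, 2.3260, -2.8780)
q' = (0.3464, 0.0744, -0.8801, -0.3160)
v' = (1.8200, 1.3247, 1.1020)
ω' = (-1.5185, 1.3488, -1.4510)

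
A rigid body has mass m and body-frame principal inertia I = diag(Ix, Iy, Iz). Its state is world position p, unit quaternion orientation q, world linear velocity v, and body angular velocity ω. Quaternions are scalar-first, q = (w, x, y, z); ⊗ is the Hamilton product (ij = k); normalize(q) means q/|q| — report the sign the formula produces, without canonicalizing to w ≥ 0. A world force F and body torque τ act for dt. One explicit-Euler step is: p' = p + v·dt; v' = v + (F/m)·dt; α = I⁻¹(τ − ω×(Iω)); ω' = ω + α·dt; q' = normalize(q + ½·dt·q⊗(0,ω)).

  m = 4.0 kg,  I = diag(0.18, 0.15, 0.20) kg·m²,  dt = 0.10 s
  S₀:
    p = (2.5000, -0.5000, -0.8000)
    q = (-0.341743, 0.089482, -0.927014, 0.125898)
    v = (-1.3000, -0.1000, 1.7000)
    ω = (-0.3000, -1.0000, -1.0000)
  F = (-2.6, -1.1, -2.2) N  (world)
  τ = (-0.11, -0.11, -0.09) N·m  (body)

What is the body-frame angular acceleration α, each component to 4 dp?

α = (-0.8889, -0.6933, -0.4050)

gyro term ω×Iω = (0.0500, -0.0060, -0.0090)
angular accel α = (-0.8889, -0.6933, -0.4050)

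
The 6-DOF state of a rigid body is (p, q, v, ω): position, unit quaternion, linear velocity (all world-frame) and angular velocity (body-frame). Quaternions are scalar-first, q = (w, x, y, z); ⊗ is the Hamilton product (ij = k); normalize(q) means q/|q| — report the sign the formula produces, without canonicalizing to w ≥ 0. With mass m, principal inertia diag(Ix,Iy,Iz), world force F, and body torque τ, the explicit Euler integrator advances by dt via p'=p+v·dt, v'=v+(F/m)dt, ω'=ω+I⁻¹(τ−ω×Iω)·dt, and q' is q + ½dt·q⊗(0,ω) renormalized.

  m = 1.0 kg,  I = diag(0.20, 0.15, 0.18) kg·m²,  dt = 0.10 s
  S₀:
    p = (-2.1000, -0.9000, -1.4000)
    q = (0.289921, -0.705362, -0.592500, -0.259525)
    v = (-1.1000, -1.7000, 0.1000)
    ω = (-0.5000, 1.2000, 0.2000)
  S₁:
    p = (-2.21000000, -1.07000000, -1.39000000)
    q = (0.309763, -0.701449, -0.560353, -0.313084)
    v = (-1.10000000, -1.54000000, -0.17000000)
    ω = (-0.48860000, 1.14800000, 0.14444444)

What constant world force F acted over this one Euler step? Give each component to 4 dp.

v₁ − v₀ = (0.00000000, 0.16000000, -0.27000000)
applied force F = (0.0000, 1.6000, -2.7000)

F = (0.0000, 1.6000, -2.7000)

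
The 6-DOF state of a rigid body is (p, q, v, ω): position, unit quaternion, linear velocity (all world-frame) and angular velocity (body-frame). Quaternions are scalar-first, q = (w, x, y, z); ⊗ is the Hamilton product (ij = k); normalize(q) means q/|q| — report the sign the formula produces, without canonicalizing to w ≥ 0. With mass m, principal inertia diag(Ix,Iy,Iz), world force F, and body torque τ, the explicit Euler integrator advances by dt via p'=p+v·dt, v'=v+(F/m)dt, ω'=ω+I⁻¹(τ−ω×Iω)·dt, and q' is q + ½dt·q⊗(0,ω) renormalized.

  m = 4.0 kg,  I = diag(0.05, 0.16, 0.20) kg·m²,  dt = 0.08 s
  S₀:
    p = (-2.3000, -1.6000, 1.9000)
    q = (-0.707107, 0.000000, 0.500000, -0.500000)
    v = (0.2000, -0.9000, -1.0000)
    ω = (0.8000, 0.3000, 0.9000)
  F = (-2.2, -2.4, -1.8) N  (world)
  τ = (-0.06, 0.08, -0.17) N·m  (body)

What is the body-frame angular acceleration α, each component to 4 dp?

ω×(Iω) gyroscopic = (0.0108, -0.1080, 0.0264)
α = I⁻¹(τ − ω×Iω) = (-1.4160, 1.1750, -0.9820)

α = (-1.4160, 1.1750, -0.9820)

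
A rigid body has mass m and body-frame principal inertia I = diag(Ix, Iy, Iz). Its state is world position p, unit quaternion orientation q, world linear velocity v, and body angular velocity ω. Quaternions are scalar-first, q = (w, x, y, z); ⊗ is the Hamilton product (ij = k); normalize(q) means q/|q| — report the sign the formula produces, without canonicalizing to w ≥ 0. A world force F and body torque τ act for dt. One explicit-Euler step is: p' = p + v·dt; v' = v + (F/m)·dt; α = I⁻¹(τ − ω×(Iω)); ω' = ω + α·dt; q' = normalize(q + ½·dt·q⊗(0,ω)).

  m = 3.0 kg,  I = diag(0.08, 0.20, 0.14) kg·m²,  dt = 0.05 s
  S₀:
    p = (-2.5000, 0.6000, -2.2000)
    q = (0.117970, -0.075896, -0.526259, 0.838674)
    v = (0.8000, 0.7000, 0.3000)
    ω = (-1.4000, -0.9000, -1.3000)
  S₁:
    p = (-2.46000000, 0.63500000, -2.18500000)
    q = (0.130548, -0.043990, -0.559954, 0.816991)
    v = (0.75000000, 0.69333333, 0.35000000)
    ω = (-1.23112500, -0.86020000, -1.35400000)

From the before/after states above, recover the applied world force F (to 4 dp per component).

v₁ − v₀ = (-0.05000000, -0.00666667, 0.05000000)
m·(v₁−v₀)/dt = (-3.0000, -0.4000, 3.0000)

F = (-3.0000, -0.4000, 3.0000)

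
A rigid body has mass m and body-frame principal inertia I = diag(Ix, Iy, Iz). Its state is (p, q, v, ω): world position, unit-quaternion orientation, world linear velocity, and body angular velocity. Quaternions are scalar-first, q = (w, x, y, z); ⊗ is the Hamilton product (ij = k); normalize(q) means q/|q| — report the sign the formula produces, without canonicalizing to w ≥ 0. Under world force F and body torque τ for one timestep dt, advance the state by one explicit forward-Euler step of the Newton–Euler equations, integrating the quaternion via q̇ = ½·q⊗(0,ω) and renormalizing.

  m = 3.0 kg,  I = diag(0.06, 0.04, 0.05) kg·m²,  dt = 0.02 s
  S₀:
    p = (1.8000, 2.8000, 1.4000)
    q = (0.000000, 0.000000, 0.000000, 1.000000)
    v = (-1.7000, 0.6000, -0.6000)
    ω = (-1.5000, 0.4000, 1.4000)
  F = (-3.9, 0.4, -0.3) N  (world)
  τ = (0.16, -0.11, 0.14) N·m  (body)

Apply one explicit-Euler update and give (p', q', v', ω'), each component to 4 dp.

linear accel F/m = (-1.3000, 0.1333, -0.1000)
p' = p + v·dt = (1.7660, 2.8120, 1.3880)
v + (F/m)dt = (-1.7260, 0.6027, -0.6020)
angular accel α = (2.5733, -2.2250, 2.5600)
new body rate ω' = (-1.4485, 0.3555, 1.4512)
Hamilton product q⊗(0,ω) = (-1.4000000, -0.4000000, -1.5000000, 0.0000000)
q + ½dt·q⊗(0,ω), renormalized = (-0.0140, -0.0040, -0.0150, 0.9998)

p' = (1.7660, 2.8120, 1.3880)
q' = (-0.0140, -0.0040, -0.0150, 0.9998)
v' = (-1.7260, 0.6027, -0.6020)
ω' = (-1.4485, 0.3555, 1.4512)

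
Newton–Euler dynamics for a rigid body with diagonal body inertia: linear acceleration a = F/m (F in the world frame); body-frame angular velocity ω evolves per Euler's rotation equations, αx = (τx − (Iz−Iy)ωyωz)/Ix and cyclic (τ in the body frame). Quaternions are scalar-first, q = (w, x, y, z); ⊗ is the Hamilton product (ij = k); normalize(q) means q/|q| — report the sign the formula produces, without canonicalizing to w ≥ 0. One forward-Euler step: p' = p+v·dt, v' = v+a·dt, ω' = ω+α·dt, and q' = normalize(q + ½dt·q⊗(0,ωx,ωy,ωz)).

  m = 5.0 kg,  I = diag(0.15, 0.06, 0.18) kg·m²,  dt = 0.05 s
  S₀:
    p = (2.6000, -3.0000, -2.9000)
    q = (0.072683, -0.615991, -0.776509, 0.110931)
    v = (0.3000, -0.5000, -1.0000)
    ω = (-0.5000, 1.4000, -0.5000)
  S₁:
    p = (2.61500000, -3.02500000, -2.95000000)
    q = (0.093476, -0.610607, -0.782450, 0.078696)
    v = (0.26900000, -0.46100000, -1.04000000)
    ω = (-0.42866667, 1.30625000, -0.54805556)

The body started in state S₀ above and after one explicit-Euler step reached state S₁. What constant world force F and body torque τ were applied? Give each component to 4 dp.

v₁ − v₀ = (-0.03100000, 0.03900000, -0.04000000)
m·(v₁−v₀)/dt = (-3.1000, 3.9000, -4.0000)
rate change Δω = (0.07133333, -0.09375000, -0.04805556)
I·α + gyro = (0.1300, -0.1200, -0.1100)

F = (-3.1000, 3.9000, -4.0000)
τ = (0.1300, -0.1200, -0.1100)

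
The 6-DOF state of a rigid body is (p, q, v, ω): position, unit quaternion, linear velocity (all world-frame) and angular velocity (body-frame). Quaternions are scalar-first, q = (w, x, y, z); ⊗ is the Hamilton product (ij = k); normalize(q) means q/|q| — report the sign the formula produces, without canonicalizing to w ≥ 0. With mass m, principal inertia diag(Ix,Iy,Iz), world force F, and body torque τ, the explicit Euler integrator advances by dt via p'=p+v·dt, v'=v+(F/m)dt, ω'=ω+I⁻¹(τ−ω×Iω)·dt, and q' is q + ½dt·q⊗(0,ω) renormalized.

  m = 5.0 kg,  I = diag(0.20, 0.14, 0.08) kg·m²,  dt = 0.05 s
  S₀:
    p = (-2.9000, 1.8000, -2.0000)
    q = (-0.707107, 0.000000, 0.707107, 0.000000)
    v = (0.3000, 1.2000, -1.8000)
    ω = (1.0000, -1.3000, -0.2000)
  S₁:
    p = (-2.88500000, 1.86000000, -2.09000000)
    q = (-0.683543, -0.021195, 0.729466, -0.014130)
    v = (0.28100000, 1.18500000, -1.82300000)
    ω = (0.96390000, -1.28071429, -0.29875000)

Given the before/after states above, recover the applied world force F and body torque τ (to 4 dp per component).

F = (-1.9000, -1.5000, -2.3000)
τ = (-0.1600, 0.0300, -0.0800)

v₁ − v₀ = (-0.01900000, -0.01500000, -0.02300000)
applied force F = (-1.9000, -1.5000, -2.3000)
ω₁ − ω₀ = (-0.03610000, 0.01928571, -0.09875000)
gyro term ω₀×Iω₀ = (-0.0156, -0.0240, 0.0780)
τ = I·(Δω/dt) + ω₀×(Iω₀) = (-0.1600, 0.0300, -0.0800)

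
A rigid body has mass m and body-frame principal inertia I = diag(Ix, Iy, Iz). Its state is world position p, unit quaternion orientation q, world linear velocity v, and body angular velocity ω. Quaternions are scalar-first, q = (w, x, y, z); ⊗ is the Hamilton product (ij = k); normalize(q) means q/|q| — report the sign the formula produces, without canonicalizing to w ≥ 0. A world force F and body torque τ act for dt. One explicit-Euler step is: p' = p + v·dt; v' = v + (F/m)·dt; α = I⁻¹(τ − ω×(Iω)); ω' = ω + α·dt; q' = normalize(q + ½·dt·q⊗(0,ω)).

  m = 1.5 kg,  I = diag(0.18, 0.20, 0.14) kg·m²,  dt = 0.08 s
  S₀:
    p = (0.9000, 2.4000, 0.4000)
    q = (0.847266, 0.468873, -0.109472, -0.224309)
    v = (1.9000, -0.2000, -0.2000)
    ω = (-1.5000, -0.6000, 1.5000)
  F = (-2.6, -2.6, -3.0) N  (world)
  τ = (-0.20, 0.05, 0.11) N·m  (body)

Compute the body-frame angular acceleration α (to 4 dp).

α = (-1.4111, 0.7000, 0.6571)

precession coupling ω×(Iω) = (0.0540, -0.0900, 0.0180)
(τ − ω×Iω)/I = (-1.4111, 0.7000, 0.6571)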